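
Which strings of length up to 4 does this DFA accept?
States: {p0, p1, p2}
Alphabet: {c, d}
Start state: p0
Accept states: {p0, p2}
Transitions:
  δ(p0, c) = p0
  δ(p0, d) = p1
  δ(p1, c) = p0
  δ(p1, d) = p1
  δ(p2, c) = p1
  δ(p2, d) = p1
ε, c, cc, dc, ccc, cdc, dcc, ddc, cccc, ccdc, cdcc, cddc, dccc, dcdc, ddcc, dddc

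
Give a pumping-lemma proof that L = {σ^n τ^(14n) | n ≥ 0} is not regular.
Assume L is regular with pumping length p. Idea: pumping the σ-block breaks the 1:14 ratio.
Choose s = σ^p τ^(14p) (length 15p ≥ p). By the pumping lemma, s = xyz with |xy| ≤ p, |y| > 0, so y = σ^k with k ≥ 1. Then xy²z = σ^(p+k) τ^(14p). For this to be in L we would need 14p = 14(p+k), i.e. 14k = 0, contradicting k ≥ 1. So xy²z ∉ L.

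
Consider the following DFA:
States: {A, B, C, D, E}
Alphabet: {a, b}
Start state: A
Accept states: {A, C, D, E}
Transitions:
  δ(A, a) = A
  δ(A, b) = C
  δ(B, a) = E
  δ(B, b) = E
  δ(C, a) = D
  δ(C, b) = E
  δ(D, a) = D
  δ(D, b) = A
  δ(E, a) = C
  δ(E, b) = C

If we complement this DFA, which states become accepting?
Complement accept states = All states \ Original accept states
= {A, B, C, D, E} \ {A, C, D, E}
{B}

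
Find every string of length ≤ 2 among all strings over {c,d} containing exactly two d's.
dd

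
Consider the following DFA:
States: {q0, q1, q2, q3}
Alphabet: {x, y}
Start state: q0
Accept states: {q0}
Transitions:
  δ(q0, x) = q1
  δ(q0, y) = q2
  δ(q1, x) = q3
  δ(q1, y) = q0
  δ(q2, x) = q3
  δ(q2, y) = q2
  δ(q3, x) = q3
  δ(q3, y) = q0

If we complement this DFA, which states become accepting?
Complement accept states = All states \ Original accept states
= {q0, q1, q2, q3} \ {q0}
{q1, q2, q3}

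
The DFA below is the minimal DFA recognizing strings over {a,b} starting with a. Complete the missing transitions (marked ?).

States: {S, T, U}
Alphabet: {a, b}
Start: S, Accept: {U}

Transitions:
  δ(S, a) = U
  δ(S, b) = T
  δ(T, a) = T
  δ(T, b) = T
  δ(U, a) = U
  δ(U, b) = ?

From the language and accept set, identify what each state tracks — S: no input read; T: started with b (dead); U: started with a.
Each missing δ(q, a) is the state matching the new tracked value after reading a.
δ(U, b) = U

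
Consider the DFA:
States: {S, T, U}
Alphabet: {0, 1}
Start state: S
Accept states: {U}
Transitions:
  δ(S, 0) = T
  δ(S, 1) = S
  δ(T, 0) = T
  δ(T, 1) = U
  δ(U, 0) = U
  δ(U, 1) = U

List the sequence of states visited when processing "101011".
read '1': S → S
  read '0': S → T
  read '1': T → U
  read '0': U → U
  read '1': U → U
  read '1': U → U
S -> S -> T -> U -> U -> U -> U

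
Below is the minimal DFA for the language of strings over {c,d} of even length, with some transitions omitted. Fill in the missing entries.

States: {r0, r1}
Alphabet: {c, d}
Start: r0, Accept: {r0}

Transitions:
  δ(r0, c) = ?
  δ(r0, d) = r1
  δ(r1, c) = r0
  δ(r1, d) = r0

From the language and accept set, identify what each state tracks — r0: even length so far; r1: odd length so far.
Each missing δ(q, a) is the state matching the new tracked value after reading a.
δ(r0, c) = r1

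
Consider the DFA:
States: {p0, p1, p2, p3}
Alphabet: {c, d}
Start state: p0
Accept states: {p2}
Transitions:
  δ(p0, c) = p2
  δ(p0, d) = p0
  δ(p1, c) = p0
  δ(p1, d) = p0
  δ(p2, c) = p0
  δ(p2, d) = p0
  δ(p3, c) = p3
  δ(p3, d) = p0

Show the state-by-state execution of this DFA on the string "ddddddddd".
read 'd': p0 → p0
  read 'd': p0 → p0
  read 'd': p0 → p0
  read 'd': p0 → p0
  read 'd': p0 → p0
  read 'd': p0 → p0
  read 'd': p0 → p0
  read 'd': p0 → p0
  read 'd': p0 → p0
p0 -> p0 -> p0 -> p0 -> p0 -> p0 -> p0 -> p0 -> p0 -> p0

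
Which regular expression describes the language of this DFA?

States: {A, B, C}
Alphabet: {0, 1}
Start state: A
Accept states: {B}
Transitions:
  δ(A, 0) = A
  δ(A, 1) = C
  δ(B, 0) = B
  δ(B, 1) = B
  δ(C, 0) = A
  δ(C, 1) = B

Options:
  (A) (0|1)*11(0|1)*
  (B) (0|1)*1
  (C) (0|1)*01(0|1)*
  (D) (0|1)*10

Check each option against the DFA on short strings; one disagreement eliminates an option:
  (A) (0|1)*11(0|1)*: agrees with the DFA on every string of length ≤ 6
  (B) (0|1)*1: on '1' the DFA goes A → C and rejects (C ∉ Accept), but the regex matches it → eliminate
  (C) (0|1)*01(0|1)*: on '01' the DFA goes A → A → C and rejects (C ∉ Accept), but the regex matches it → eliminate
  (D) (0|1)*10: on '10' the DFA goes A → C → A and rejects (A ∉ Accept), but the regex matches it → eliminate
Only (A) is consistent with the DFA.
(A) (0|1)*11(0|1)*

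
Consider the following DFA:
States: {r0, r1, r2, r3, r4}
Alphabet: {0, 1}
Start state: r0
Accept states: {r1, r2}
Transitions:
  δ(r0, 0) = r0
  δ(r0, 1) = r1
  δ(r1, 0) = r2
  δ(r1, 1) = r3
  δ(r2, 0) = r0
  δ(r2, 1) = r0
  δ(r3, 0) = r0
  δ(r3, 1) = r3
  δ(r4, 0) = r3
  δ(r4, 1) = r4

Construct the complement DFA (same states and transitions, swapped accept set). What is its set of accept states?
Complement accept states = All states \ Original accept states
= {r0, r1, r2, r3, r4} \ {r1, r2}
{r0, r3, r4}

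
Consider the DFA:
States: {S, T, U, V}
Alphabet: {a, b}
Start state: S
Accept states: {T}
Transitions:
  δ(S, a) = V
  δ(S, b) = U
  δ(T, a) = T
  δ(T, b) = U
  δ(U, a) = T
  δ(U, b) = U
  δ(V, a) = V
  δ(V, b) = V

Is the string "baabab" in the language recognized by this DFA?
Processing string "baabab":
  S --b--> U
  U --a--> T
  T --a--> T
  T --b--> U
  U --a--> T
  T --b--> U
Final state: U
Accept states: {T}
No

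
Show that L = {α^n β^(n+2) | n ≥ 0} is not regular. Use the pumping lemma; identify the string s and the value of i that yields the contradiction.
Assume L is regular with pumping length p. Idea: pumping the α-block breaks the fixed offset of 2.
Choose s = α^p β^(p+2) ∈ L. By the pumping lemma, s = xyz with |xy| ≤ p, |y| > 0, so y = α^k with k ≥ 1. Then xy²z = α^(p+k) β^(p+2). For this to be in L we would need p+2 = (p+k)+2, i.e. k = 0, contradicting k ≥ 1. So xy²z ∉ L.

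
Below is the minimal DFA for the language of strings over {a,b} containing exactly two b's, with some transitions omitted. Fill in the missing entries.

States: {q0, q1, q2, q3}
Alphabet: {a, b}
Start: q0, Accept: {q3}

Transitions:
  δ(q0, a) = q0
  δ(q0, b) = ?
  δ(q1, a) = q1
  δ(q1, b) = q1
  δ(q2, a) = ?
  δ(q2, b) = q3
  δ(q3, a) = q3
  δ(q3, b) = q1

From the language and accept set, identify what each state tracks — q0: zero b's; q1: ≥ three b's (dead); q2: one b; q3: two b's.
Each missing δ(q, a) is the state matching the new tracked value after reading a.
δ(q0, b) = q2; δ(q2, a) = q2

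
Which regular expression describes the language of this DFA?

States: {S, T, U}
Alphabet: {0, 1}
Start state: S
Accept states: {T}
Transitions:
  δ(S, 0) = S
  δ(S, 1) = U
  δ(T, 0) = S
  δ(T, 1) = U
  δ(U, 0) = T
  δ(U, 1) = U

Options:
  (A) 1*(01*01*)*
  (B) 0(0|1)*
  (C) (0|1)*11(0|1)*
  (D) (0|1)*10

Check each option against the DFA on short strings; one disagreement eliminates an option:
  (A) 1*(01*01*)*: on ε the DFA stays in S and rejects (S ∉ Accept), but the regex matches it → eliminate
  (B) 0(0|1)*: on '0' the DFA goes S → S and rejects (S ∉ Accept), but the regex matches it → eliminate
  (C) (0|1)*11(0|1)*: on '10' the DFA goes S → U → T and accepts (T ∈ Accept), but the regex does not match it → eliminate
  (D) (0|1)*10: agrees with the DFA on every string of length ≤ 6
Only (D) is consistent with the DFA.
(D) (0|1)*10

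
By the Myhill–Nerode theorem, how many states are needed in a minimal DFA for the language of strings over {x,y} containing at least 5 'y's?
By Myhill–Nerode, count the distinguishable equivalence classes: 6 classes — having seen 0, 1, …, 4, or ≥5 copies of 'y'; any two classes i < j (j ≤ 5) are distinguished by the string y^(5−j), which takes class j to 5 copies (accepted) but leaves class i below 5 (rejected).
6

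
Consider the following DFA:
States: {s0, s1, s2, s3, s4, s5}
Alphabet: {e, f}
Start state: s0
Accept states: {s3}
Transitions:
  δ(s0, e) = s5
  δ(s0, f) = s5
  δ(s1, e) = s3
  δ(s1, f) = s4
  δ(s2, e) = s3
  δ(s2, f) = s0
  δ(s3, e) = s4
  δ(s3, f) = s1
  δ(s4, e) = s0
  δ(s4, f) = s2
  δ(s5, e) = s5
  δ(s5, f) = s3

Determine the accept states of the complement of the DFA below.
Complement accept states = All states \ Original accept states
= {s0, s1, s2, s3, s4, s5} \ {s3}
{s0, s1, s2, s4, s5}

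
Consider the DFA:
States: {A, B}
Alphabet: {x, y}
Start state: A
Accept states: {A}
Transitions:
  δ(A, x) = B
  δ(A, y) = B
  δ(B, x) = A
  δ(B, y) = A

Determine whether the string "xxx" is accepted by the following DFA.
Processing string "xxx":
  A --x--> B
  B --x--> A
  A --x--> B
Final state: B
Accept states: {A}
No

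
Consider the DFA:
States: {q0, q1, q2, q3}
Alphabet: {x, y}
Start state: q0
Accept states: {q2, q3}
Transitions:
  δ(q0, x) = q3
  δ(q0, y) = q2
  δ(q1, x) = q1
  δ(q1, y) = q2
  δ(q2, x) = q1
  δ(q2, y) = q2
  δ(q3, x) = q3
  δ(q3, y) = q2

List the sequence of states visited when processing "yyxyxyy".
read 'y': q0 → q2
  read 'y': q2 → q2
  read 'x': q2 → q1
  read 'y': q1 → q2
  read 'x': q2 → q1
  read 'y': q1 → q2
  read 'y': q2 → q2
q0 -> q2 -> q2 -> q1 -> q2 -> q1 -> q2 -> q2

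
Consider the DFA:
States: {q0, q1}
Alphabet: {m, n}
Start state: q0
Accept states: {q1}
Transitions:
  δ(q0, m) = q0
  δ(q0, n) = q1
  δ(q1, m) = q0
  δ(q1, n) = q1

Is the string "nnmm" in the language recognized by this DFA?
Processing string "nnmm":
  q0 --n--> q1
  q1 --n--> q1
  q1 --m--> q0
  q0 --m--> q0
Final state: q0
Accept states: {q1}
No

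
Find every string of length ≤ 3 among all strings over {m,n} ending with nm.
nm, mnm, nnm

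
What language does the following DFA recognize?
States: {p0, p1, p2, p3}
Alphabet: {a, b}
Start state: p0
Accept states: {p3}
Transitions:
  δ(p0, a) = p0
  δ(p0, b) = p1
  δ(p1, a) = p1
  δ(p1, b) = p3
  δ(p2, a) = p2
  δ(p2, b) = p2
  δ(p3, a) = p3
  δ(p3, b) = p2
Testing a few strings:
  'bba' → accept
  'aa' → reject
  'aba' → reject
  'b' → reject
State roles: p0=zero b's; p1=one b; p2=≥ three b's (dead); p3=two b's
All strings over {a,b} containing exactly two b's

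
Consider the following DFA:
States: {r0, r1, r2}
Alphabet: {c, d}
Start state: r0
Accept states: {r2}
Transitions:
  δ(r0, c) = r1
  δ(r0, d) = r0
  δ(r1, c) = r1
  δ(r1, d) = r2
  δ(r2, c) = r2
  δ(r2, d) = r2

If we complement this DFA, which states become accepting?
Complement accept states = All states \ Original accept states
= {r0, r1, r2} \ {r2}
{r0, r1}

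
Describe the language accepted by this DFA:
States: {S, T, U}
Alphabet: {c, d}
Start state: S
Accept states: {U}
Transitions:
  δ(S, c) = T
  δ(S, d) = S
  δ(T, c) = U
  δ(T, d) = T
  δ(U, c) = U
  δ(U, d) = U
Testing a few strings:
  'cc' → accept
  'cd' → reject
  'ddc' → reject
  'cccd' → accept
State roles: S=zero c's seen; T=one c seen; U=≥ two c's seen
All strings over {c,d} containing at least two c's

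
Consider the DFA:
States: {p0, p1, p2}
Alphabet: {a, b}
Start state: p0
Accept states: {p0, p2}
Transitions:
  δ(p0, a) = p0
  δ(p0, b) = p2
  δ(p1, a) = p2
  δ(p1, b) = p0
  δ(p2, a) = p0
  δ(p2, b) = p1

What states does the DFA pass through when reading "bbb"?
read 'b': p0 → p2
  read 'b': p2 → p1
  read 'b': p1 → p0
p0 -> p2 -> p1 -> p0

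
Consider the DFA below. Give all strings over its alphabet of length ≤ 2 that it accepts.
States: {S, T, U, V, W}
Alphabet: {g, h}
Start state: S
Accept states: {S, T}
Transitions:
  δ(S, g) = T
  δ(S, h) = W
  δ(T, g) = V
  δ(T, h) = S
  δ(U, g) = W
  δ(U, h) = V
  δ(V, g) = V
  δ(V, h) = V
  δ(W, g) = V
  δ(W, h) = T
ε, g, gh, hh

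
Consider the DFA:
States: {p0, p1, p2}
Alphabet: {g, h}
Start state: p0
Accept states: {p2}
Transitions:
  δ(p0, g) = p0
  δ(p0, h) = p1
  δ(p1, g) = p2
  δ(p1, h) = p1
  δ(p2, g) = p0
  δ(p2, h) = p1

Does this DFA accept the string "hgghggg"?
Processing string "hgghggg":
  p0 --h--> p1
  p1 --g--> p2
  p2 --g--> p0
  p0 --h--> p1
  p1 --g--> p2
  p2 --g--> p0
  p0 --g--> p0
Final state: p0
Accept states: {p2}
No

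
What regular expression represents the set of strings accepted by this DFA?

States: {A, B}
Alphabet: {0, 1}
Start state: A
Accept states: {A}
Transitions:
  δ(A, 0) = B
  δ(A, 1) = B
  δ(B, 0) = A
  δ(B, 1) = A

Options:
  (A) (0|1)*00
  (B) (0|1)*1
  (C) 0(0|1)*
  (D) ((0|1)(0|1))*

Check each option against the DFA on short strings; one disagreement eliminates an option:
  (A) (0|1)*00: on ε the DFA stays in A and accepts (A ∈ Accept), but the regex does not match it → eliminate
  (B) (0|1)*1: on ε the DFA stays in A and accepts (A ∈ Accept), but the regex does not match it → eliminate
  (C) 0(0|1)*: on ε the DFA stays in A and accepts (A ∈ Accept), but the regex does not match it → eliminate
  (D) ((0|1)(0|1))*: agrees with the DFA on every string of length ≤ 6
Only (D) is consistent with the DFA.
(D) ((0|1)(0|1))*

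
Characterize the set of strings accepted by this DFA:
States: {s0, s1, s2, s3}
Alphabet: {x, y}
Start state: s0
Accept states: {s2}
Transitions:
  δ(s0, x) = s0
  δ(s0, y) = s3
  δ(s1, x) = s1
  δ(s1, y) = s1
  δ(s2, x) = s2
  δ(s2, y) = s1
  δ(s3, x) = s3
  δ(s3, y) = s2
Testing a few strings:
  'yyxx' → accept
  'yxy' → accept
  'xyxx' → reject
  'yy' → accept
State roles: s0=zero y's; s1=≥ three y's (dead); s2=two y's; s3=one y
All strings over {x,y} containing exactly two y's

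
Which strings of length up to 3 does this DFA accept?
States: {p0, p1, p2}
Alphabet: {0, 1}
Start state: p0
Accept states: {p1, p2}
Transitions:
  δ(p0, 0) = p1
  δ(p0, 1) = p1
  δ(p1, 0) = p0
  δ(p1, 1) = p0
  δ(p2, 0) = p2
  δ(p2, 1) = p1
0, 1, 000, 001, 010, 011, 100, 101, 110, 111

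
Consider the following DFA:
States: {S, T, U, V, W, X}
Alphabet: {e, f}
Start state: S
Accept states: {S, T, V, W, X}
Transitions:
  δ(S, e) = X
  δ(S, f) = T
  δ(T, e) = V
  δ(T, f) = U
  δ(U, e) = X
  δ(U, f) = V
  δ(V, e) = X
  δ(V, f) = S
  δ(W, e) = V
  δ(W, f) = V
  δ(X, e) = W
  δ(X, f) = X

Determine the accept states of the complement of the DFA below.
Complement accept states = All states \ Original accept states
= {S, T, U, V, W, X} \ {S, T, V, W, X}
{U}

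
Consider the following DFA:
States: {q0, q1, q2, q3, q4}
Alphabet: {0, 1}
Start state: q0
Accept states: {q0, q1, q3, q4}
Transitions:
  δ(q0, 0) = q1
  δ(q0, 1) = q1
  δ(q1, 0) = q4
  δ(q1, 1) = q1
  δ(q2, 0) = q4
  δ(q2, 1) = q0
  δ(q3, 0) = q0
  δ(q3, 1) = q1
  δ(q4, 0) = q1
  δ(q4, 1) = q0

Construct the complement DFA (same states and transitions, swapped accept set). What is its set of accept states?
Complement accept states = All states \ Original accept states
= {q0, q1, q2, q3, q4} \ {q0, q1, q3, q4}
{q2}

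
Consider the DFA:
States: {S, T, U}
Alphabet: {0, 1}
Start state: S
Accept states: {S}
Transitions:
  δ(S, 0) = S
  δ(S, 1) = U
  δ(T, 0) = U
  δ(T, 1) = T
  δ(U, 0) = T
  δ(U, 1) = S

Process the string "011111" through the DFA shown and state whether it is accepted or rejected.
Processing string "011111":
  S --0--> S
  S --1--> U
  U --1--> S
  S --1--> U
  U --1--> S
  S --1--> U
Final state: U
Accept states: {S}
No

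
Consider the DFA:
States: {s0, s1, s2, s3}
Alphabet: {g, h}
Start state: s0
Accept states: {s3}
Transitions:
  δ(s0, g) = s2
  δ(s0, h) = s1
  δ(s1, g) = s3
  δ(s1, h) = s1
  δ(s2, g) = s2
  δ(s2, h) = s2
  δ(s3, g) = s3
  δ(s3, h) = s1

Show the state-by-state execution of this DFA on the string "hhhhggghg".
read 'h': s0 → s1
  read 'h': s1 → s1
  read 'h': s1 → s1
  read 'h': s1 → s1
  read 'g': s1 → s3
  read 'g': s3 → s3
  read 'g': s3 → s3
  read 'h': s3 → s1
  read 'g': s1 → s3
s0 -> s1 -> s1 -> s1 -> s1 -> s3 -> s3 -> s3 -> s1 -> s3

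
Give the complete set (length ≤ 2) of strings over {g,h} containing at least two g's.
gg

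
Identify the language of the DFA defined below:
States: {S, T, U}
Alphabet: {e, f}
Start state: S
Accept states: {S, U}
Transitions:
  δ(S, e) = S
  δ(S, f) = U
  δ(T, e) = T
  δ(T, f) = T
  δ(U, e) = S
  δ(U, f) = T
Testing a few strings:
  'ee' → accept
  'eff' → reject
  'e' → accept
  'fee' → accept
State roles: S=last symbol not f (ok); T=saw ff (dead); U=last symbol f (ok)
All strings over {e,f} with no two consecutive f's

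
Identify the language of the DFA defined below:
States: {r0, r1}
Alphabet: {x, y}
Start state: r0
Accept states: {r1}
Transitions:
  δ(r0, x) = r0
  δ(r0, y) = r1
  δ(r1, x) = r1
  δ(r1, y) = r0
Testing a few strings:
  'yy' → reject
  'x' → reject
  'xyy' → reject
  'y' → accept
State roles: r0=even number of y's so far; r1=odd number of y's so far
All strings over {x,y} with an odd number of y's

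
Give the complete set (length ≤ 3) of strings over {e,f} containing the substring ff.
ff, eff, ffe, fff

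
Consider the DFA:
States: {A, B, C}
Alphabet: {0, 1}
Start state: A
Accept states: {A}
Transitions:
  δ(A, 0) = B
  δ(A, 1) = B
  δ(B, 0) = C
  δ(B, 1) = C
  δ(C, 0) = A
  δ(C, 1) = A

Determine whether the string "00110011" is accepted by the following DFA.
Processing string "00110011":
  A --0--> B
  B --0--> C
  C --1--> A
  A --1--> B
  B --0--> C
  C --0--> A
  A --1--> B
  B --1--> C
Final state: C
Accept states: {A}
No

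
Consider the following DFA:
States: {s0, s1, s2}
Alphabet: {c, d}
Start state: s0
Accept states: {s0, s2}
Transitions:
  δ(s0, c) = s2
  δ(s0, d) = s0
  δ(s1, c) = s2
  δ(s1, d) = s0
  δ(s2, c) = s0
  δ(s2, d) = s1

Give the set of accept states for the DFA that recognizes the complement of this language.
Complement accept states = All states \ Original accept states
= {s0, s1, s2} \ {s0, s2}
{s1}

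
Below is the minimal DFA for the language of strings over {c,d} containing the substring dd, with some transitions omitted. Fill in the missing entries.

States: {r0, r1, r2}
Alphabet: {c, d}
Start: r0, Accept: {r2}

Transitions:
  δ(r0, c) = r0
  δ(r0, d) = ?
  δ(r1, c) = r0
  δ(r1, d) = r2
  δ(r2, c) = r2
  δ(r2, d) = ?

From the language and accept set, identify what each state tracks — r0: no progress toward dd; r1: one trailing d; r2: substring dd seen.
Each missing δ(q, a) is the state matching the new tracked value after reading a.
δ(r0, d) = r1; δ(r2, d) = r2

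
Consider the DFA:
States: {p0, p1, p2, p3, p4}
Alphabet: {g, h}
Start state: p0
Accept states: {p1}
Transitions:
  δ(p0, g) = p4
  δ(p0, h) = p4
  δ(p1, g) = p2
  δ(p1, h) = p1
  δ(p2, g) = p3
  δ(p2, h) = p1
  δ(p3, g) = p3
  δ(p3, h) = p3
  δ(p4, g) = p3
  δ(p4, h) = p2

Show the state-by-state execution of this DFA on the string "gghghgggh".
read 'g': p0 → p4
  read 'g': p4 → p3
  read 'h': p3 → p3
  read 'g': p3 → p3
  read 'h': p3 → p3
  read 'g': p3 → p3
  read 'g': p3 → p3
  read 'g': p3 → p3
  read 'h': p3 → p3
p0 -> p4 -> p3 -> p3 -> p3 -> p3 -> p3 -> p3 -> p3 -> p3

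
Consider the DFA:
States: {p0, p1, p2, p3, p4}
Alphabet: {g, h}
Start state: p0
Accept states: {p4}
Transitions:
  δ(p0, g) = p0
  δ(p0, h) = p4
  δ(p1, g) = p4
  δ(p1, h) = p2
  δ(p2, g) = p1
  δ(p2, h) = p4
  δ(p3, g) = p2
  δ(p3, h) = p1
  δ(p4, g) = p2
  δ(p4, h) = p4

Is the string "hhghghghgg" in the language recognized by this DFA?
Processing string "hhghghghgg":
  p0 --h--> p4
  p4 --h--> p4
  p4 --g--> p2
  p2 --h--> p4
  p4 --g--> p2
  p2 --h--> p4
  p4 --g--> p2
  p2 --h--> p4
  p4 --g--> p2
  p2 --g--> p1
Final state: p1
Accept states: {p4}
No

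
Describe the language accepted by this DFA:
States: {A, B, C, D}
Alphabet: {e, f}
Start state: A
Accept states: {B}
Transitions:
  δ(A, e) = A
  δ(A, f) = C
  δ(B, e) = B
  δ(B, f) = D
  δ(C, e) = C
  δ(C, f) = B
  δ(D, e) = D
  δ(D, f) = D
Testing a few strings:
  'eefe' → reject
  'ff' → accept
  'fff' → reject
  'ffff' → reject
State roles: A=zero f's; B=two f's; C=one f; D=≥ three f's (dead)
All strings over {e,f} containing exactly two f's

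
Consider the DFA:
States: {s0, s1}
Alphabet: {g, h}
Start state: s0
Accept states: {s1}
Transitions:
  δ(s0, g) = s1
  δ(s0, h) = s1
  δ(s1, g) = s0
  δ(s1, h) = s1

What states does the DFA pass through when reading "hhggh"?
read 'h': s0 → s1
  read 'h': s1 → s1
  read 'g': s1 → s0
  read 'g': s0 → s1
  read 'h': s1 → s1
s0 -> s1 -> s1 -> s0 -> s1 -> s1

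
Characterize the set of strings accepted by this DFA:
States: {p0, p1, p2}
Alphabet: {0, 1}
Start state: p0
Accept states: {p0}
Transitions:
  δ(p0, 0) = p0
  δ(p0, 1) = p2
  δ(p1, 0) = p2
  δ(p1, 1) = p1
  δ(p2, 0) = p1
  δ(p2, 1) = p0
Testing a few strings:
  '1011' → reject
  '01' → reject
  '1100' → accept
  '0010' → reject
State roles: p0=value ≡ 0 (mod 3); p1=value ≡ 2 (mod 3); p2=value ≡ 1 (mod 3)
All binary strings representing a multiple of 3 (read in base 2; leading zeros allowed and ε counts as 0)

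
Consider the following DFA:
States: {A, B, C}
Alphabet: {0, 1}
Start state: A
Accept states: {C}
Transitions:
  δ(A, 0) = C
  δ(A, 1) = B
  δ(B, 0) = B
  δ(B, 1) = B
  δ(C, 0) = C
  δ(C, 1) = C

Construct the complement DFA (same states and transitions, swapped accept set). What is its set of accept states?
Complement accept states = All states \ Original accept states
= {A, B, C} \ {C}
{A, B}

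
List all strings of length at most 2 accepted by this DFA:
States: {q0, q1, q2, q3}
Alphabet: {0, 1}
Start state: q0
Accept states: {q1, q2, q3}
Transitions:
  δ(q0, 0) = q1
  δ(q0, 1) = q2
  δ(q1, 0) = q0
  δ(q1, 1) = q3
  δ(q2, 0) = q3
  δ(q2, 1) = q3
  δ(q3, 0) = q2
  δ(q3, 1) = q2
0, 1, 01, 10, 11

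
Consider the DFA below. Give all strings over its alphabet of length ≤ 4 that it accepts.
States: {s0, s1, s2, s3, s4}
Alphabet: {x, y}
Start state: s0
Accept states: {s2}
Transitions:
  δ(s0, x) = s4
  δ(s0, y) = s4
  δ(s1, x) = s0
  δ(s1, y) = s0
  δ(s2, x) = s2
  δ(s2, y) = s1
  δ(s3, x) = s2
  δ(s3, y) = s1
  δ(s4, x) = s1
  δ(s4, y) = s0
None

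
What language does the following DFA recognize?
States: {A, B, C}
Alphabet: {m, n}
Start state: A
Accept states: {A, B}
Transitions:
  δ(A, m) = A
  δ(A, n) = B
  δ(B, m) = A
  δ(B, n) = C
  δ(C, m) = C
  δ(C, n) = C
Testing a few strings:
  'm' → accept
  'n' → accept
  'mn' → accept
  'nm' → accept
State roles: A=last symbol not n (ok); B=last symbol n (ok); C=saw nn (dead)
All strings over {m,n} with no two consecutive n's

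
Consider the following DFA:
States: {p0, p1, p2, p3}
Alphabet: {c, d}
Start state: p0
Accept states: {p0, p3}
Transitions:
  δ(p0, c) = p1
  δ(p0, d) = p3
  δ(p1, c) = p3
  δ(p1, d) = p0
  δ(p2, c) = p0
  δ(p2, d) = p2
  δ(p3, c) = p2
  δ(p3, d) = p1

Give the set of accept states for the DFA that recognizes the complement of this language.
Complement accept states = All states \ Original accept states
= {p0, p1, p2, p3} \ {p0, p3}
{p1, p2}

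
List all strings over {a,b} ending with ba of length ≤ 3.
ba, aba, bba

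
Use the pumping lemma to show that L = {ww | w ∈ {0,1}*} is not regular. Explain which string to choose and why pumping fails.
Assume L is regular with pumping length p. Idea: pumping the leading 0-block breaks the equality of the two halves.
Choose s = 0^p 1 0^p 1 ∈ L (with w = 0^p 1). |s| = 2p+2 ≥ p. By the pumping lemma, s = xyz with |xy| ≤ p, |y| > 0, so y = 0^k with k ≥ 1, in the first 0-block. Then xy²z = 0^(p+k) 1 0^p 1, of length 2p+2+k. If k is odd this length is odd, so it cannot be of the form ww. If k is even, each half has length p+1+k/2 ≤ p+k, so the first half lies entirely inside the leading 0-block and contains no 1, while the second half ends in 1; the halves differ. Either way xy²z ∉ L.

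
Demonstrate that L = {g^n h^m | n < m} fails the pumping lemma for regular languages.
Assume L is regular with pumping length p. Idea: pumping up the g-block makes the g-count reach the h-count.
Choose s = g^p h^(p+1) ∈ L. By the pumping lemma, s = xyz with |xy| ≤ p, |y| > 0, so y = g^k with k ≥ 1. Then xy²z = g^(p+k) h^(p+1). Since p+k ≥ p+1, the number of g's is no longer strictly less than the number of h's, so xy²z ∉ L.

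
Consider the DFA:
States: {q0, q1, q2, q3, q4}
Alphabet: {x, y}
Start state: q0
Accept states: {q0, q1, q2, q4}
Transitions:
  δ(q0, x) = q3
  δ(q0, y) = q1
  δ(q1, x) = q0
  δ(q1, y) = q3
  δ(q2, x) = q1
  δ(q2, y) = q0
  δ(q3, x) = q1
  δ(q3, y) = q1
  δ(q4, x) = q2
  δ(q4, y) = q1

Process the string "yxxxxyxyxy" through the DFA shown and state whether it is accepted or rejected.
Processing string "yxxxxyxyxy":
  q0 --y--> q1
  q1 --x--> q0
  q0 --x--> q3
  q3 --x--> q1
  q1 --x--> q0
  q0 --y--> q1
  q1 --x--> q0
  q0 --y--> q1
  q1 --x--> q0
  q0 --y--> q1
Final state: q1
Accept states: {q0, q1, q2, q4}
Yes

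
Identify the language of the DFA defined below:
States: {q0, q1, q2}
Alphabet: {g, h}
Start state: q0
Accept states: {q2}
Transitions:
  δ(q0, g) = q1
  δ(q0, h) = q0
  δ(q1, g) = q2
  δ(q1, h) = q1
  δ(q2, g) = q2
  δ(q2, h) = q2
Testing a few strings:
  'h' → reject
  'hg' → reject
  'g' → reject
  'hgg' → accept
State roles: q0=zero g's seen; q1=one g seen; q2=≥ two g's seen
All strings over {g,h} containing at least two g's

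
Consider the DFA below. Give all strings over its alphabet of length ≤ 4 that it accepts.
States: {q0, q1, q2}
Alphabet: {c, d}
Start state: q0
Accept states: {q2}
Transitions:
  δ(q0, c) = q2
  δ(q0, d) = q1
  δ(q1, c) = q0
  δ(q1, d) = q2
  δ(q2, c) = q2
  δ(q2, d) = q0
c, cc, dd, ccc, cdc, dcc, ddc, cccc, ccdc, cdcc, cddd, dccc, dcdd, ddcc, dddc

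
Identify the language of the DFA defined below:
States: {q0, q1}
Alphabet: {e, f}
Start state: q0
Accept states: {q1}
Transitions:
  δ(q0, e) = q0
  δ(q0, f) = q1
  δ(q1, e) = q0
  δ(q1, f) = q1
Testing a few strings:
  'efe' → reject
  'ee' → reject
  'ffe' → reject
  'eff' → accept
State roles: q0=last symbol not f; q1=last symbol is f
All strings over {e,f} ending with f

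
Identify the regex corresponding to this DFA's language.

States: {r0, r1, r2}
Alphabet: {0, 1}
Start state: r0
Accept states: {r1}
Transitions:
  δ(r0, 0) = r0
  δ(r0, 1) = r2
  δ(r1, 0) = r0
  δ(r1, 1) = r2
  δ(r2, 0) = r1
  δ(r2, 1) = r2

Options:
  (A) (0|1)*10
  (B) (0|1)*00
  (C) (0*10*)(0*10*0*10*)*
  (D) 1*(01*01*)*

Check each option against the DFA on short strings; one disagreement eliminates an option:
  (A) (0|1)*10: agrees with the DFA on every string of length ≤ 6
  (B) (0|1)*00: on '00' the DFA goes r0 → r0 → r0 and rejects (r0 ∉ Accept), but the regex matches it → eliminate
  (C) (0*10*)(0*10*0*10*)*: on '1' the DFA goes r0 → r2 and rejects (r2 ∉ Accept), but the regex matches it → eliminate
  (D) 1*(01*01*)*: on ε the DFA stays in r0 and rejects (r0 ∉ Accept), but the regex matches it → eliminate
Only (A) is consistent with the DFA.
(A) (0|1)*10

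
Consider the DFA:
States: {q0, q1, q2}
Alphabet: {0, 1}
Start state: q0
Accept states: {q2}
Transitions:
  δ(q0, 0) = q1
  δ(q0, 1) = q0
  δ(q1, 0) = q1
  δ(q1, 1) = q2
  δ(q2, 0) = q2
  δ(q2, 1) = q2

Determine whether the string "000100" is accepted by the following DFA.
Processing string "000100":
  q0 --0--> q1
  q1 --0--> q1
  q1 --0--> q1
  q1 --1--> q2
  q2 --0--> q2
  q2 --0--> q2
Final state: q2
Accept states: {q2}
Yes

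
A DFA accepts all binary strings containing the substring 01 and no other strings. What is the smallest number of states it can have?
By Myhill–Nerode, count the distinguishable equivalence classes: 3 classes — one per longest suffix of the input that is a prefix of '01' (lengths 0 through 1), plus an absorbing 'already seen 01' class.
3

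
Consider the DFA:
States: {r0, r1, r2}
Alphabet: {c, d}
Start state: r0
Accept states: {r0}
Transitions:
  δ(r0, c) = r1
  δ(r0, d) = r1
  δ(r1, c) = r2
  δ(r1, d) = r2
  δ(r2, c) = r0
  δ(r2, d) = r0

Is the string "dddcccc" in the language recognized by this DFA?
Processing string "dddcccc":
  r0 --d--> r1
  r1 --d--> r2
  r2 --d--> r0
  r0 --c--> r1
  r1 --c--> r2
  r2 --c--> r0
  r0 --c--> r1
Final state: r1
Accept states: {r0}
No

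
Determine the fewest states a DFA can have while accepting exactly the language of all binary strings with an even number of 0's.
By Myhill–Nerode, count the distinguishable equivalence classes: two classes — parity of the count of 0's.
2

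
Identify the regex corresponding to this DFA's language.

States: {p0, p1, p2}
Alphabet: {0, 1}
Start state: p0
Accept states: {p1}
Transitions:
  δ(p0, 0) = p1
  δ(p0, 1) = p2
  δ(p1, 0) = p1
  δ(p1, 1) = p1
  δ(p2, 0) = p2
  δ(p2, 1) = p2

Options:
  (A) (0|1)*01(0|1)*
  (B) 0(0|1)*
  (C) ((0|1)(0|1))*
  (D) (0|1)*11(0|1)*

Check each option against the DFA on short strings; one disagreement eliminates an option:
  (A) (0|1)*01(0|1)*: on '0' the DFA goes p0 → p1 and accepts (p1 ∈ Accept), but the regex does not match it → eliminate
  (B) 0(0|1)*: agrees with the DFA on every string of length ≤ 6
  (C) ((0|1)(0|1))*: on ε the DFA stays in p0 and rejects (p0 ∉ Accept), but the regex matches it → eliminate
  (D) (0|1)*11(0|1)*: on '0' the DFA goes p0 → p1 and accepts (p1 ∈ Accept), but the regex does not match it → eliminate
Only (B) is consistent with the DFA.
(B) 0(0|1)*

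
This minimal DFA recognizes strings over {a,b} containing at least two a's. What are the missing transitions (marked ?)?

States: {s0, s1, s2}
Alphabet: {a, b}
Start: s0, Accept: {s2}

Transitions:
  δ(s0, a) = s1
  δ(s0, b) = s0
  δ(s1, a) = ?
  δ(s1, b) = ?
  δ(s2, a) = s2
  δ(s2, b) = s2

From the language and accept set, identify what each state tracks — s0: zero a's seen; s1: one a seen; s2: ≥ two a's seen.
Each missing δ(q, a) is the state matching the new tracked value after reading a.
δ(s1, a) = s2; δ(s1, b) = s1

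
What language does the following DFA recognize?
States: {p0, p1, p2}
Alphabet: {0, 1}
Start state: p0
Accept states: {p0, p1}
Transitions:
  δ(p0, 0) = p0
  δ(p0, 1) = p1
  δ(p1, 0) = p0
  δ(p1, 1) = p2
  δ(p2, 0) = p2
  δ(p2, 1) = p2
Testing a few strings:
  '100' → accept
  '01' → accept
  '0' → accept
  '1' → accept
State roles: p0=last symbol not 1 (ok); p1=last symbol 1 (ok); p2=saw 11 (dead)
All binary strings with no two consecutive 1's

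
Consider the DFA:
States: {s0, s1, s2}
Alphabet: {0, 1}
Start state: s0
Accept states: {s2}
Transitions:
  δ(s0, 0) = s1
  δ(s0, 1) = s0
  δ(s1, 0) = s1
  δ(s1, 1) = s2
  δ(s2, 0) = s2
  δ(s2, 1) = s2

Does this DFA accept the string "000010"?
Processing string "000010":
  s0 --0--> s1
  s1 --0--> s1
  s1 --0--> s1
  s1 --0--> s1
  s1 --1--> s2
  s2 --0--> s2
Final state: s2
Accept states: {s2}
Yes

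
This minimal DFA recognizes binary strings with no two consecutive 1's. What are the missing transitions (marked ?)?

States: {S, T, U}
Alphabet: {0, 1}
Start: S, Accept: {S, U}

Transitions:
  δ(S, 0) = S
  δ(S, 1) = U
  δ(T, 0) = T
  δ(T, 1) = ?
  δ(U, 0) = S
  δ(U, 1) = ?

From the language and accept set, identify what each state tracks — S: last symbol not 1 (ok); T: saw 11 (dead); U: last symbol 1 (ok).
Each missing δ(q, a) is the state matching the new tracked value after reading a.
δ(T, 1) = T; δ(U, 1) = T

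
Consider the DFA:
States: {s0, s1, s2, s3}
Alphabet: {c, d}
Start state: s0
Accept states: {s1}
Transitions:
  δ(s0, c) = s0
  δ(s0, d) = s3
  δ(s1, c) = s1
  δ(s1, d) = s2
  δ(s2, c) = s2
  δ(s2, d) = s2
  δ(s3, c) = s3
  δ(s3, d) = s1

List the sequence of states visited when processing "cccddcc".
read 'c': s0 → s0
  read 'c': s0 → s0
  read 'c': s0 → s0
  read 'd': s0 → s3
  read 'd': s3 → s1
  read 'c': s1 → s1
  read 'c': s1 → s1
s0 -> s0 -> s0 -> s0 -> s3 -> s1 -> s1 -> s1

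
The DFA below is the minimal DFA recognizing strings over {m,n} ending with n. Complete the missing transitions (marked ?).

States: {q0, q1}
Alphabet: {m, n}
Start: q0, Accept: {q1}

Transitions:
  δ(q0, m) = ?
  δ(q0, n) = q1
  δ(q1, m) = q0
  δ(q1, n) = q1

From the language and accept set, identify what each state tracks — q0: last symbol not n; q1: last symbol is n.
Each missing δ(q, a) is the state matching the new tracked value after reading a.
δ(q0, m) = q0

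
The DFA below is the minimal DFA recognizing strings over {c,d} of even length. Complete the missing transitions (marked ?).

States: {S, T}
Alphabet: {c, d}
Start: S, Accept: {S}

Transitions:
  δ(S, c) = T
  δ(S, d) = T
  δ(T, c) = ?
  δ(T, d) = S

From the language and accept set, identify what each state tracks — S: even length so far; T: odd length so far.
Each missing δ(q, a) is the state matching the new tracked value after reading a.
δ(T, c) = S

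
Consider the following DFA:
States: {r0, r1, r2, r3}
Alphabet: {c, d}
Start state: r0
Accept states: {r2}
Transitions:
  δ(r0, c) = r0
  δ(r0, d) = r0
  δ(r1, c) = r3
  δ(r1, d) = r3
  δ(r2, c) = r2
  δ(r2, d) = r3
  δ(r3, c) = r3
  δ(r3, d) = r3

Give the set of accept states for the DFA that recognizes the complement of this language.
Complement accept states = All states \ Original accept states
= {r0, r1, r2, r3} \ {r2}
{r0, r1, r3}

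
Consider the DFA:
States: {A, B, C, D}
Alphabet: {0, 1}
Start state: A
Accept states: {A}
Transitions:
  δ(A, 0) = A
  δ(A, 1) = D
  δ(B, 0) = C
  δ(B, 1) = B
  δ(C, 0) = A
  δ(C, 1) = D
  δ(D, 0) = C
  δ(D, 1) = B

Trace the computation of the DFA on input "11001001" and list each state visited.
read '1': A → D
  read '1': D → B
  read '0': B → C
  read '0': C → A
  read '1': A → D
  read '0': D → C
  read '0': C → A
  read '1': A → D
A -> D -> B -> C -> A -> D -> C -> A -> D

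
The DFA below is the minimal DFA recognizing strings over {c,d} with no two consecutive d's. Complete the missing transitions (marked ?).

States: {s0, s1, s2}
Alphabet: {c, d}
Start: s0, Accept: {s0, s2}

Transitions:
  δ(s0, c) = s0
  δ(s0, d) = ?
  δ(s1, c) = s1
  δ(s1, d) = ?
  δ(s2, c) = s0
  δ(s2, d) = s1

From the language and accept set, identify what each state tracks — s0: last symbol not d (ok); s1: saw dd (dead); s2: last symbol d (ok).
Each missing δ(q, a) is the state matching the new tracked value after reading a.
δ(s0, d) = s2; δ(s1, d) = s1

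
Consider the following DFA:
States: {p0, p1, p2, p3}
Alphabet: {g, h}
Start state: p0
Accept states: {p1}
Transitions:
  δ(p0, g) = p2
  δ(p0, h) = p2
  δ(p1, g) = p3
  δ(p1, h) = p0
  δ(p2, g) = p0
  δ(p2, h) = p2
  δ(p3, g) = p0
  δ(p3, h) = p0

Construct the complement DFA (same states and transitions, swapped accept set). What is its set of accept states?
Complement accept states = All states \ Original accept states
= {p0, p1, p2, p3} \ {p1}
{p0, p2, p3}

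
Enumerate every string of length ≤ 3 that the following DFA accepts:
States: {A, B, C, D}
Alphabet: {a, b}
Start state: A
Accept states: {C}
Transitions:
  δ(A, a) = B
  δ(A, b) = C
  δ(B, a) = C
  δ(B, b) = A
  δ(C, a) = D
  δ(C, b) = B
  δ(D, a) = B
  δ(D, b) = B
b, aa, abb, bba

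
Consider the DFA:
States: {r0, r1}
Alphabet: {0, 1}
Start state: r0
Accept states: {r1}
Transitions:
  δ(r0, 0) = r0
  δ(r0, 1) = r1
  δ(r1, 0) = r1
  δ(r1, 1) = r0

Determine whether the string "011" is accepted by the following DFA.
Processing string "011":
  r0 --0--> r0
  r0 --1--> r1
  r1 --1--> r0
Final state: r0
Accept states: {r1}
No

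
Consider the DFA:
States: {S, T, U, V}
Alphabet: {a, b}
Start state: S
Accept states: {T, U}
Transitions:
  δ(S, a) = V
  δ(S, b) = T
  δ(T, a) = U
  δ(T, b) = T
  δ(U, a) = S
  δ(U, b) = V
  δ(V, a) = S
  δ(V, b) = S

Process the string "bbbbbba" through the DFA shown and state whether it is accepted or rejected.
Processing string "bbbbbba":
  S --b--> T
  T --b--> T
  T --b--> T
  T --b--> T
  T --b--> T
  T --b--> T
  T --a--> U
Final state: U
Accept states: {T, U}
Yes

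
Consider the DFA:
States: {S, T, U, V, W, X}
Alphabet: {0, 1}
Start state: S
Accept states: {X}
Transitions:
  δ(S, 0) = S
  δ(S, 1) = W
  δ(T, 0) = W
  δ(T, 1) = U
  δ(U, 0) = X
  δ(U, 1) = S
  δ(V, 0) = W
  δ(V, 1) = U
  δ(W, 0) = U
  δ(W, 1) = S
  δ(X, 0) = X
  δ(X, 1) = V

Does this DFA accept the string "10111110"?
Processing string "10111110":
  S --1--> W
  W --0--> U
  U --1--> S
  S --1--> W
  W --1--> S
  S --1--> W
  W --1--> S
  S --0--> S
Final state: S
Accept states: {X}
No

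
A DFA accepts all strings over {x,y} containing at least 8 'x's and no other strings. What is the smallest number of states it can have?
By Myhill–Nerode, count the distinguishable equivalence classes: 9 classes — having seen 0, 1, …, 7, or ≥8 copies of 'x'; any two classes i < j (j ≤ 8) are distinguished by the string x^(8−j), which takes class j to 8 copies (accepted) but leaves class i below 8 (rejected).
9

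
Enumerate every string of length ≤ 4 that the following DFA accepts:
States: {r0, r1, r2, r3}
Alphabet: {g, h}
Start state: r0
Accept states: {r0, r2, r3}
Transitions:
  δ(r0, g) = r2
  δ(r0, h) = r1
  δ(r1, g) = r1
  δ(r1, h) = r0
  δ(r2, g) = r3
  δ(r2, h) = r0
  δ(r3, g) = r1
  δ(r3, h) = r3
ε, g, gg, gh, hh, ggh, ghg, hgh, hhg, gggh, gghh, ghgg, ghgh, ghhh, hggh, hghg, hhgg, hhgh, hhhh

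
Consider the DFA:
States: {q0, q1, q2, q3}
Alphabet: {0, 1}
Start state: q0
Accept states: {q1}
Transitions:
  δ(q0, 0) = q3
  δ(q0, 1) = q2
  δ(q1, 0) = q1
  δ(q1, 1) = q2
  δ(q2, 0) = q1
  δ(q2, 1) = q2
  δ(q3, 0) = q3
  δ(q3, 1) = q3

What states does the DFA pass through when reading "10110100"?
read '1': q0 → q2
  read '0': q2 → q1
  read '1': q1 → q2
  read '1': q2 → q2
  read '0': q2 → q1
  read '1': q1 → q2
  read '0': q2 → q1
  read '0': q1 → q1
q0 -> q2 -> q1 -> q2 -> q2 -> q1 -> q2 -> q1 -> q1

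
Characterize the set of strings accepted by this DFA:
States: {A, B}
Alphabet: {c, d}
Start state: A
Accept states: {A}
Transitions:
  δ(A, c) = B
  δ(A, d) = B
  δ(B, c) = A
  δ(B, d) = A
Testing a few strings:
  'ddd' → reject
  'd' → reject
  'cdd' → reject
  'cd' → accept
State roles: A=even length so far; B=odd length so far
All strings over {c,d} of even length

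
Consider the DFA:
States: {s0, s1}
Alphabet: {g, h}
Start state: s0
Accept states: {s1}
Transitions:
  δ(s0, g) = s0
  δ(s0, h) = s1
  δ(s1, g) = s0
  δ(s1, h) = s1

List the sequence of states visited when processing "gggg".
read 'g': s0 → s0
  read 'g': s0 → s0
  read 'g': s0 → s0
  read 'g': s0 → s0
s0 -> s0 -> s0 -> s0 -> s0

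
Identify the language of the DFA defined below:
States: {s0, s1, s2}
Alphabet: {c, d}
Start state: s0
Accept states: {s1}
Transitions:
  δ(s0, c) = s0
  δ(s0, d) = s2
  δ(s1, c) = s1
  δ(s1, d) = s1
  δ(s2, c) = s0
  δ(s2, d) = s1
Testing a few strings:
  'dc' → reject
  'c' → reject
  'ddcc' → accept
  'cdd' → accept
State roles: s0=no progress toward dd; s1=substring dd seen; s2=one trailing d
All strings over {c,d} containing the substring dd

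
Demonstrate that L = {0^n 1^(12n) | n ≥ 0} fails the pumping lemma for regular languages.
Assume L is regular with pumping length p. Idea: pumping the 0-block breaks the 1:12 ratio.
Choose s = 0^p 1^(12p) (length 13p ≥ p). By the pumping lemma, s = xyz with |xy| ≤ p, |y| > 0, so y = 0^k with k ≥ 1. Then xy²z = 0^(p+k) 1^(12p). For this to be in L we would need 12p = 12(p+k), i.e. 12k = 0, contradicting k ≥ 1. So xy²z ∉ L.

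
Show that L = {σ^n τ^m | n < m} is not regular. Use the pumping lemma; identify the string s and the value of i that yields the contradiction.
Assume L is regular with pumping length p. Idea: pumping up the σ-block makes the σ-count reach the τ-count.
Choose s = σ^p τ^(p+1) ∈ L. By the pumping lemma, s = xyz with |xy| ≤ p, |y| > 0, so y = σ^k with k ≥ 1. Then xy²z = σ^(p+k) τ^(p+1). Since p+k ≥ p+1, the number of σ's is no longer strictly less than the number of τ's, so xy²z ∉ L.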